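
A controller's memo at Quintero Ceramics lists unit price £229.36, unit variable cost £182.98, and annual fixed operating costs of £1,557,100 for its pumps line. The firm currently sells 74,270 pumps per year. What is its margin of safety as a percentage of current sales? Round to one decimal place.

54.8%

Unit CM = price − variable cost = £229.36 − £182.98 = £46.38. Break-even units = £1,557,100 ÷ £46.38 = 33,572.66; break-even revenue = 33,572.66 × £229.36 = £7,700,225.44.
Actual sales revenue = 74,270 × £229.36 = £17,034,567.20.
Margin of safety = (£17,034,567.20 − £7,700,225.44) ÷ £17,034,567.20 = 54.8%.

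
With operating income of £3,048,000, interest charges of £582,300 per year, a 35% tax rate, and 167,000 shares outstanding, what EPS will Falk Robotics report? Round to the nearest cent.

Pre-tax income = £3,048,000 − £582,300.00 = £2,465,700.00.
After tax at 35%: net income = £2,465,700.00 × 0.65 = £1,602,705.00.
EPS = £1,602,705.00 ÷ 167,000 = £9.60.

£9.60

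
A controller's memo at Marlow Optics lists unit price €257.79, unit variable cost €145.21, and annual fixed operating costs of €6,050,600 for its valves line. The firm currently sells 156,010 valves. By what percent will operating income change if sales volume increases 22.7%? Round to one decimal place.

+34.6%

Contribution at this volume is 156,010 × €112.58 = €17,563,605.80.
Operating income = contribution − fixed costs = €17,563,605.80 − €6,050,600 = €11,513,005.80.
DOL = contribution ÷ EBIT = €17,563,605.80 ÷ €11,513,005.80 = 1.5255.
So EBIT moves 1.5255 × (+22.7%) = +34.6%.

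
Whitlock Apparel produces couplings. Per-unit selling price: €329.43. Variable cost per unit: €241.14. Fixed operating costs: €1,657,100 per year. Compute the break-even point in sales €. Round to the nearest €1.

€6,183,016

Contribution margin per unit = €329.43 − €241.14 = €88.29, a CM ratio of €88.29 ÷ €329.43 = 0.2680.
Break-even sales = FC ÷ CM ratio = €1,657,100 × €329.43 / €88.29 = €6,183,016.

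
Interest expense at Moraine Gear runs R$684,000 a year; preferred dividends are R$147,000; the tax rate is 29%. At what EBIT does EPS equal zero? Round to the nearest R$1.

Preferred dividends are paid after tax, so their pre-tax equivalent is R$147,000 ÷ (1 − 0.29) = R$207,042.25.
EPS = 0 when EBIT covers interest plus the pre-tax preferred burden: R$684,000 + R$207,042.25 = R$891,042.25.

R$891,042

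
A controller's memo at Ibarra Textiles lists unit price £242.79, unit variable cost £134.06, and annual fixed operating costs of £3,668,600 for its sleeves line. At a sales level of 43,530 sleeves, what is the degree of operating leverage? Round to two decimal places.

Contribution at this volume is 43,530 × £108.73 = £4,733,016.90.
Operating income = contribution − fixed costs = £4,733,016.90 − £3,668,600 = £1,064,416.90.
DOL = contribution ÷ EBIT = £4,733,016.90 ÷ £1,064,416.90 = 4.4466.

4.45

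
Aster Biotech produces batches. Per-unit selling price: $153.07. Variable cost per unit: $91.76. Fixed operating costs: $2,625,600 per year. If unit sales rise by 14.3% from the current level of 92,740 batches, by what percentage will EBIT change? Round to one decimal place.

Total contribution margin = 92,740 × $61.31 = $5,685,889.40.
EBIT = $5,685,889.40 − $2,625,600 = $3,060,289.40.
So DOL = total CM / EBIT = $5,685,889.40 / $3,060,289.40 = 1.8580.
%ΔEBIT = DOL × %ΔSales = 1.8580 × +14.3% = +26.6%.

+26.6%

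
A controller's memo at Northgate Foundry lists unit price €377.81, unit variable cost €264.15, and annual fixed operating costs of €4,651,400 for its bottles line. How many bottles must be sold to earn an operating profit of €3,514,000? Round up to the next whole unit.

71,841 bottles

Contribution margin per unit = €377.81 − €264.15 = €113.66.
Units = (FC + target) / CM = (€4,651,400 + €3,514,000) / €113.66 = 71,840.58, so 71,841 bottles.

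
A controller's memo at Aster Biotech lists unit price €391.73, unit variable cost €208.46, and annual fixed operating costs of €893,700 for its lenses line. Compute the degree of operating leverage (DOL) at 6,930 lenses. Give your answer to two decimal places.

3.37

Total contribution margin = 6,930 × €183.27 = €1,270,061.10.
Operating income = contribution − fixed costs = €1,270,061.10 − €893,700 = €376,361.10.
Degree of operating leverage = €1,270,061.10 / €376,361.10 = 3.3746.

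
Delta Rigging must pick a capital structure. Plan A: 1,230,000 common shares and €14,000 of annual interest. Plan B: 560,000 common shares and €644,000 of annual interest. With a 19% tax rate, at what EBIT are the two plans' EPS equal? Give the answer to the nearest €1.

At indifference, (EBIT − 14,000)(1 − t)/1,230,000 = (EBIT − 644,000)(1 − t)/560,000.
The (1 − t) factor cancels: (EBIT − 14,000) × 560,000 = (EBIT − 644,000) × 1,230,000.
EBIT × (1,230,000 − 560,000) = 644,000 × 1,230,000 − 14,000 × 560,000 = 784,280,000,000, so EBIT = 784,280,000,000 ÷ 670,000 = 1,170,567.16.

€1,170,567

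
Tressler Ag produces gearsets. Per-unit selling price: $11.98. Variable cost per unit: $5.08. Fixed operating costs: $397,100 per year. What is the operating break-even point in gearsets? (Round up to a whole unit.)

Contribution margin per unit = $11.98 − $5.08 = $6.90.
Break-even volume = fixed costs ÷ CM per unit = $397,100 ÷ $6.90 = 57,550.72, so 57,551 gearsets.

57,551 gearsets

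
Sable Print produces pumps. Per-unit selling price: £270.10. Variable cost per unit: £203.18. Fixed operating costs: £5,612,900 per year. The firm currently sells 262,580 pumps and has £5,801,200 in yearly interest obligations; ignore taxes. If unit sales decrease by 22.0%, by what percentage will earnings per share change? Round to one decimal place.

-62.8%

At 262,580 units, contribution = 262,580 × £66.92 = £17,571,853.60.
EBIT = £17,571,853.60 − £5,612,900 = £11,958,953.60.
After interest of £5,801,200.00, pre-tax earnings = £6,157,753.60.
DCL = total CM / (EBIT − I) = £17,571,853.60 / £6,157,753.60 = 2.8536.
EPS therefore changes by 2.8536 × (-22.0%) = -62.8%.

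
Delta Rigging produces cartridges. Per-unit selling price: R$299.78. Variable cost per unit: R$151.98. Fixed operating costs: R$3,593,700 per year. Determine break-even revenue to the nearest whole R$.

R$7,289,035

Contribution margin per unit = R$299.78 − R$151.98 = R$147.80, a CM ratio of R$147.80 ÷ R$299.78 = 0.4930.
Break-even revenue = fixed costs × price ÷ CM = R$3,593,700 × R$299.78 ÷ R$147.80 = R$7,289,035.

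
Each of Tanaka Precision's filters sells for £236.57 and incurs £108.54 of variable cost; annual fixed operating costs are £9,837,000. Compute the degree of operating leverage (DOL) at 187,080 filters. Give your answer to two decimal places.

1.70

Total contribution margin = 187,080 × £128.03 = £23,951,852.40.
Operating income = contribution − fixed costs = £23,951,852.40 − £9,837,000 = £14,114,852.40.
DOL = contribution ÷ EBIT = £23,951,852.40 ÷ £14,114,852.40 = 1.6969.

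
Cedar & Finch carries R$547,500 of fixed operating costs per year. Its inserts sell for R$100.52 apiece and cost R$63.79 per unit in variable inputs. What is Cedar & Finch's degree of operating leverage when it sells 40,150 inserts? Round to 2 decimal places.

Total contribution margin = 40,150 × R$36.73 = R$1,474,709.50.
EBIT = R$1,474,709.50 − R$547,500 = R$927,209.50.
Degree of operating leverage = R$1,474,709.50 / R$927,209.50 = 1.5905.

1.59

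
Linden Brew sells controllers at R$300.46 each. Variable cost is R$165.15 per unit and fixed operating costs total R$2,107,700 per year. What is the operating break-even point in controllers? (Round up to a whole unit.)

Each unit contributes R$300.46 − R$165.15 = R$135.31.
Break-even volume = fixed costs ÷ CM per unit = R$2,107,700 ÷ R$135.31 = 15,576.82, so 15,577 controllers.

15,577 controllers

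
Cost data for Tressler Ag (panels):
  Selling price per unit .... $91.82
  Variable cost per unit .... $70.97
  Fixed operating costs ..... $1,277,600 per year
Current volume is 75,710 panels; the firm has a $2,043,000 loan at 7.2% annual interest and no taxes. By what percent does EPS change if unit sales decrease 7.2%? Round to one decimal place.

At 75,710 units, contribution = 75,710 × $20.85 = $1,578,553.50.
Operating income = contribution − fixed costs = $1,578,553.50 − $1,277,600 = $300,953.50.
Interest = $147,096.00, so EBIT − I = $153,857.50.
DCL = total CM / (EBIT − I) = $1,578,553.50 / $153,857.50 = 10.2598.
EPS therefore changes by 10.2598 × (-7.2%) = -73.9%.

-73.9%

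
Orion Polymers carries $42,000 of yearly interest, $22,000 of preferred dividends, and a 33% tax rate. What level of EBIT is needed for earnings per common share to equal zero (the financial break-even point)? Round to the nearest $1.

$74,836

Preferred dividends are paid after tax, so their pre-tax equivalent is $22,000 ÷ (1 − 0.33) = $32,835.82.
Financial break-even EBIT = interest + D_p ÷ (1 − t) = $42,000 + $32,835.82 = $74,835.82.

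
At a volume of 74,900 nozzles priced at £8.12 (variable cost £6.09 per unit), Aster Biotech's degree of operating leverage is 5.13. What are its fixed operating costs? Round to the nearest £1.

£122,408

Total contribution margin = 74,900 × £2.03 = £152,047.00.
Since DOL = CM ÷ EBIT, EBIT = £152,047.00 ÷ 5.13 = £29,638.79.
And FC = contribution − EBIT = £152,047.00 − £29,638.79 = £122,408.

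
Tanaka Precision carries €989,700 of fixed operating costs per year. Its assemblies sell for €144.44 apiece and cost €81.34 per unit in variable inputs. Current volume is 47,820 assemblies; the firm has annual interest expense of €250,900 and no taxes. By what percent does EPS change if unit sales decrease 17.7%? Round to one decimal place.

-30.1%

Contribution at this volume is 47,820 × €63.10 = €3,017,442.00.
Subtracting fixed costs: EBIT = €3,017,442.00 − €989,700 = €2,027,742.00.
After interest of €250,900.00, pre-tax earnings = €1,776,842.00.
Degree of combined leverage = contribution ÷ (EBIT − I) = €3,017,442.00 ÷ €1,776,842.00 = 1.6982.
EPS therefore changes by 1.6982 × (-17.7%) = -30.1%.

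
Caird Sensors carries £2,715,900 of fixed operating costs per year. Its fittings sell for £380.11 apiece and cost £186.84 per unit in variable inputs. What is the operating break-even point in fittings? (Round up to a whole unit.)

14,053 fittings

Each unit contributes £380.11 − £186.84 = £193.27.
Break-even volume = fixed costs ÷ CM per unit = £2,715,900 ÷ £193.27 = 14,052.36, so 14,053 fittings.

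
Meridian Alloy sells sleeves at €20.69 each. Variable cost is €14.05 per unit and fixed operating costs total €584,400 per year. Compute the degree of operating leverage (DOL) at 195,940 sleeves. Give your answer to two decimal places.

At 195,940 units, contribution = 195,940 × €6.64 = €1,301,041.60.
Subtracting fixed costs: EBIT = €1,301,041.60 − €584,400 = €716,641.60.
Degree of operating leverage = €1,301,041.60 / €716,641.60 = 1.8155.

1.82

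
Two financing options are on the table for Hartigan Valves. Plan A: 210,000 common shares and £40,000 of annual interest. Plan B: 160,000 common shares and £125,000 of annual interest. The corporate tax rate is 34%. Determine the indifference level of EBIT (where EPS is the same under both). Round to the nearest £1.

£397,000

At indifference, (EBIT − 40,000)(1 − t)/210,000 = (EBIT − 125,000)(1 − t)/160,000.
The (1 − t) factor cancels: (EBIT − 40,000) × 160,000 = (EBIT − 125,000) × 210,000.
EBIT × (210,000 − 160,000) = 125,000 × 210,000 − 40,000 × 160,000 = 19,850,000,000, so EBIT = 19,850,000,000 ÷ 50,000 = 397,000.00.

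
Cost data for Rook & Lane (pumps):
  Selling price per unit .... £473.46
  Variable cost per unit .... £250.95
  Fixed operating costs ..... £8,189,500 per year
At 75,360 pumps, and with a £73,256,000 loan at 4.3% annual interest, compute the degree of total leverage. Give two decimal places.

Total contribution margin = 75,360 × £222.51 = £16,768,353.60.
Subtracting fixed costs: EBIT = £16,768,353.60 − £8,189,500 = £8,578,853.60. Interest = £3,150,008.00.
DOL = £16,768,353.60 ÷ £8,578,853.60 = 1.9546; DFL = £8,578,853.60 ÷ £5,428,845.60 = 1.5802.
DCL = DOL × DFL = 1.9546 × 1.5802 = 3.0887.

3.09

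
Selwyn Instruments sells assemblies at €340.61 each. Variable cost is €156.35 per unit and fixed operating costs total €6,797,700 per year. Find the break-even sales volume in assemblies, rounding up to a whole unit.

Each unit contributes €340.61 − €156.35 = €184.26.
Break-even volume = fixed costs ÷ CM per unit = €6,797,700 ÷ €184.26 = 36,891.89, so 36,892 assemblies.

36,892 assemblies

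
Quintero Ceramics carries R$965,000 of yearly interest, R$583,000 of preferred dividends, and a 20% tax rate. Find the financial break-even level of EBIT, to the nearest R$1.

R$1,693,750

Preferred dividends are paid after tax, so their pre-tax equivalent is R$583,000 ÷ (1 − 0.20) = R$728,750.00.
Financial break-even EBIT = interest + D_p ÷ (1 − t) = R$965,000 + R$728,750.00 = R$1,693,750.00.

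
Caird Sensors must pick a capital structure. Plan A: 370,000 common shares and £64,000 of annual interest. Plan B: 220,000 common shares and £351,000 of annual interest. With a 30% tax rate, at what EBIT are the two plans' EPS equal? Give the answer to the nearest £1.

£771,933

At indifference, (EBIT − 64,000)(1 − t)/370,000 = (EBIT − 351,000)(1 − t)/220,000.
The (1 − t) factor cancels: (EBIT − 64,000) × 220,000 = (EBIT − 351,000) × 370,000.
EBIT × (370,000 − 220,000) = 351,000 × 370,000 − 64,000 × 220,000 = 115,790,000,000, so EBIT = 115,790,000,000 ÷ 150,000 = 771,933.33.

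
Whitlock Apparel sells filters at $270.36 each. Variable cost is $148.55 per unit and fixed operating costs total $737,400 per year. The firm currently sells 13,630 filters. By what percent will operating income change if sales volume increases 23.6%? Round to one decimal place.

At 13,630 units, contribution = 13,630 × $121.81 = $1,660,270.30.
EBIT = $1,660,270.30 − $737,400 = $922,870.30.
DOL = contribution ÷ EBIT = $1,660,270.30 ÷ $922,870.30 = 1.7990.
So EBIT moves 1.7990 × (+23.6%) = +42.5%.

+42.5%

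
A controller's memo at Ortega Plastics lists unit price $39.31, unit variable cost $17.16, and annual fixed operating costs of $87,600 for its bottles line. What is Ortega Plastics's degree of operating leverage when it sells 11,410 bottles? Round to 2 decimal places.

1.53

At 11,410 units, contribution = 11,410 × $22.15 = $252,731.50.
Operating income = contribution − fixed costs = $252,731.50 − $87,600 = $165,131.50.
Degree of operating leverage = $252,731.50 / $165,131.50 = 1.5305.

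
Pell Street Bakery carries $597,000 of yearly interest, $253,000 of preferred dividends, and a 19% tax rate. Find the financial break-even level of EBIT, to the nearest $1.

Preferred dividends are paid after tax, so their pre-tax equivalent is $253,000 ÷ (1 − 0.19) = $312,345.68.
EPS = 0 when EBIT covers interest plus the pre-tax preferred burden: $597,000 + $312,345.68 = $909,345.68.

$909,346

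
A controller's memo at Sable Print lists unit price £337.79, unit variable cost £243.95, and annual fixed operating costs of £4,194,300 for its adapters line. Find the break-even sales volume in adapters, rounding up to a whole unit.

Unit CM = price − variable cost = £337.79 − £243.95 = £93.84.
Break-even Q = £4,194,300 / £93.84 = 44,696.29 → 44,697 adapters.

44,697 adapters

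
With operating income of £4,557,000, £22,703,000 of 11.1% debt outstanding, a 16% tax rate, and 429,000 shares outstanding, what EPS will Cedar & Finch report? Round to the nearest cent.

Interest = £2,520,033.00, so EBT = £4,557,000 − £2,520,033.00 = £2,036,967.00.
Net income = £2,036,967.00 × (1 − 0.16) = £1,711,052.28.
Per share: £1,711,052.28 / 429,000 shares = £3.99.

£3.99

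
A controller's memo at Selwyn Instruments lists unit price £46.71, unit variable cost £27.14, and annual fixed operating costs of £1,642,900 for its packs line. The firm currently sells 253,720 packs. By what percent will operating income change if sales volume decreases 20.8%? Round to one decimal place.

At 253,720 units, contribution = 253,720 × £19.57 = £4,965,300.40.
Operating income = contribution − fixed costs = £4,965,300.40 − £1,642,900 = £3,322,400.40.
DOL = contribution ÷ EBIT = £4,965,300.40 ÷ £3,322,400.40 = 1.4945.
So EBIT moves 1.4945 × (-20.8%) = -31.1%.

-31.1%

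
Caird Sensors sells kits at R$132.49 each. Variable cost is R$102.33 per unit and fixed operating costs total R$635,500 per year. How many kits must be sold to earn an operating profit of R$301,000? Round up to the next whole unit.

31,052 kits

Each unit contributes R$132.49 − R$102.33 = R$30.16.
Need Q such that Q × R$30.16 − R$635,500 = R$301,000, i.e. Q = R$936,500 / R$30.16 = 31,051.06 → 31,052.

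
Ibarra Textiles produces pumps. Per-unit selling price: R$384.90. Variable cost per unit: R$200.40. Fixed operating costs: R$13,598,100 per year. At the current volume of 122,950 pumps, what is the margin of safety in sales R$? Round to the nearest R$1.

R$18,955,386

Each unit contributes R$384.90 − R$200.40 = R$184.50. Break-even units = R$13,598,100 ÷ R$184.50 = 73,702.44; break-even revenue = 73,702.44 × R$384.90 = R$28,368,068.78.
Current sales = 122,950 × R$384.90 = R$47,323,455.00.
Margin of safety = R$47,323,455.00 − R$28,368,068.78 = R$18,955,386.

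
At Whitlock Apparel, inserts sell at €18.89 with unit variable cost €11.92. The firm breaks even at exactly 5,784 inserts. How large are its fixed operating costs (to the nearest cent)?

Unit CM = price − variable cost = €18.89 − €11.92 = €6.97.
Since BE = FC / CM, FC = 5,784 × €6.97 = €40,314.48.

€40,314.48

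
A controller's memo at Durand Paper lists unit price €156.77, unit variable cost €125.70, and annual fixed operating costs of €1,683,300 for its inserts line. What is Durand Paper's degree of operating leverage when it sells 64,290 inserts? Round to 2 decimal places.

Total contribution margin = 64,290 × €31.07 = €1,997,490.30.
Subtracting fixed costs: EBIT = €1,997,490.30 − €1,683,300 = €314,190.30.
DOL = contribution ÷ EBIT = €1,997,490.30 ÷ €314,190.30 = 6.3576.

6.36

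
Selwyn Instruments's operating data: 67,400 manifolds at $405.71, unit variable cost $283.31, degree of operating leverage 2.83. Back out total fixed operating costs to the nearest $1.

Contribution at this volume is 67,400 × $122.40 = $8,249,760.00.
Since DOL = CM ÷ EBIT, EBIT = $8,249,760.00 ÷ 2.83 = $2,915,109.54.
Fixed costs = CM − EBIT = $8,249,760.00 − $2,915,109.54 = $5,334,650.

$5,334,650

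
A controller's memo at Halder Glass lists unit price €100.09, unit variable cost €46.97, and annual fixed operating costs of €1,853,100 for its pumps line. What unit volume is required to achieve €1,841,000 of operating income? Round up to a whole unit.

69,543 pumps

Contribution margin per unit = €100.09 − €46.97 = €53.12.
Units = (FC + target) / CM = (€1,853,100 + €1,841,000) / €53.12 = 69,542.55, so 69,543 pumps.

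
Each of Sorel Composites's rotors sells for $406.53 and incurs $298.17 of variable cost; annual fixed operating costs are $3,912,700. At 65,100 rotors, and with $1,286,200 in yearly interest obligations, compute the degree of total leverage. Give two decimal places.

At 65,100 units, contribution = 65,100 × $108.36 = $7,054,236.00.
Subtracting fixed costs: EBIT = $7,054,236.00 − $3,912,700 = $3,141,536.00. Interest = $1,286,200.00.
DOL = $7,054,236.00 ÷ $3,141,536.00 = 2.2455; DFL = $3,141,536.00 ÷ $1,855,336.00 = 1.6932.
DCL = DOL × DFL = 2.2455 × 1.6932 = 3.8021.

3.80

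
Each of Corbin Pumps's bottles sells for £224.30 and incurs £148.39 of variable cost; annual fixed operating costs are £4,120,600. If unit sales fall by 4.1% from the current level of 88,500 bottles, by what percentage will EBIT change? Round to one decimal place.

At 88,500 units, contribution = 88,500 × £75.91 = £6,718,035.00.
EBIT = £6,718,035.00 − £4,120,600 = £2,597,435.00.
DOL = contribution ÷ EBIT = £6,718,035.00 ÷ £2,597,435.00 = 2.5864.
%ΔEBIT = DOL × %ΔSales = 2.5864 × -4.1% = -10.6%.

-10.6%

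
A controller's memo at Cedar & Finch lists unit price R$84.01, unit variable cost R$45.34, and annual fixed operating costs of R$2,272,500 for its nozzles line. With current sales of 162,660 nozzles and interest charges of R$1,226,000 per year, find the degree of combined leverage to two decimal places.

2.25

Contribution at this volume is 162,660 × R$38.67 = R$6,290,062.20.
Operating income = contribution − fixed costs = R$6,290,062.20 − R$2,272,500 = R$4,017,562.20. Interest = R$1,226,000.00, so EBIT − I = R$2,791,562.20.
DCL = contribution ÷ (EBIT − I) = R$6,290,062.20 ÷ R$2,791,562.20 = 2.2532.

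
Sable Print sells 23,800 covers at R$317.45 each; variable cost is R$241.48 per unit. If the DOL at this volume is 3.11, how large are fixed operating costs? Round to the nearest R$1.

Contribution at this volume is 23,800 × R$75.97 = R$1,808,086.00.
DOL = contribution / EBIT, so EBIT = R$1,808,086.00 / 3.11 = R$581,378.14.
Fixed costs = CM − EBIT = R$1,808,086.00 − R$581,378.14 = R$1,226,708.

R$1,226,708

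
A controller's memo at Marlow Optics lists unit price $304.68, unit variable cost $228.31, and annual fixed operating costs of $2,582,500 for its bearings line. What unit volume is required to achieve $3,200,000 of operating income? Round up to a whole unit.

75,717 bearings

Unit CM = price − variable cost = $304.68 − $228.31 = $76.37.
Units = (FC + target) / CM = ($2,582,500 + $3,200,000) / $76.37 = 75,716.90, so 75,717 bearings.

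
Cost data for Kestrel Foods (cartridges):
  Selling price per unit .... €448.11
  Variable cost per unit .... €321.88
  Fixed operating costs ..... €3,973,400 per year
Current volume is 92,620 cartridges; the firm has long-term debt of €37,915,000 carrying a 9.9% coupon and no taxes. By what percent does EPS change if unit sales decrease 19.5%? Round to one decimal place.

-57.5%

Contribution at this volume is 92,620 × €126.23 = €11,691,422.60.
Subtracting fixed costs: EBIT = €11,691,422.60 − €3,973,400 = €7,718,022.60.
Interest = €3,753,585.00, so EBIT − I = €3,964,437.60.
DCL = total CM / (EBIT − I) = €11,691,422.60 / €3,964,437.60 = 2.9491.
%ΔEPS = DCL × %ΔSales = 2.9491 × -19.5% = -57.5%.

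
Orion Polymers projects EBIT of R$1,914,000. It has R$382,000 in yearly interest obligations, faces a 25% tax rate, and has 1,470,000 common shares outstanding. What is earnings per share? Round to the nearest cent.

R$0.78

Interest = R$382,000.00, so EBT = R$1,914,000 − R$382,000.00 = R$1,532,000.00.
Net income = R$1,532,000.00 × (1 − 0.25) = R$1,149,000.00.
EPS = R$1,149,000.00 ÷ 1,470,000 = R$0.78.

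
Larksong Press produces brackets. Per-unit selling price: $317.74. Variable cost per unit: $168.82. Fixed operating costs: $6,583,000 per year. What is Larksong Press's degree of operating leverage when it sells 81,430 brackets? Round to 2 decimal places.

Contribution at this volume is 81,430 × $148.92 = $12,126,555.60.
EBIT = $12,126,555.60 − $6,583,000 = $5,543,555.60.
So DOL = total CM / EBIT = $12,126,555.60 / $5,543,555.60 = 2.1875.

2.19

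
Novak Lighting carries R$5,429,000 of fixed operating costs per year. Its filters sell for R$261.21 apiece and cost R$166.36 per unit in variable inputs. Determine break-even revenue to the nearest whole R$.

Contribution margin per unit = R$261.21 − R$166.36 = R$94.85, a CM ratio of R$94.85 ÷ R$261.21 = 0.3631.
Break-even sales = FC ÷ CM ratio = R$5,429,000 × R$261.21 / R$94.85 = R$14,951,071.

R$14,951,071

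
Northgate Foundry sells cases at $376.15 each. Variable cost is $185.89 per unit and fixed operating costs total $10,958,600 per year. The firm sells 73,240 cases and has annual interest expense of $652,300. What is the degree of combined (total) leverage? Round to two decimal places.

At 73,240 units, contribution = 73,240 × $190.26 = $13,934,642.40.
EBIT = $13,934,642.40 − $10,958,600 = $2,976,042.40. Interest = $652,300.00, so EBIT − I = $2,323,742.40.
Degree of total leverage = total CM / (EBIT − interest) = $13,934,642.40 / $2,323,742.40 = 5.9966.

6.00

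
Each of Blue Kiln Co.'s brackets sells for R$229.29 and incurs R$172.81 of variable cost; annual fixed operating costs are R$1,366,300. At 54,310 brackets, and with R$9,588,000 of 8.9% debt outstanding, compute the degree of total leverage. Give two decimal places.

At 54,310 units, contribution = 54,310 × R$56.48 = R$3,067,428.80.
Subtracting fixed costs: EBIT = R$3,067,428.80 − R$1,366,300 = R$1,701,128.80. Interest = R$853,332.00.
DOL = R$3,067,428.80 ÷ R$1,701,128.80 = 1.8032; DFL = R$1,701,128.80 ÷ R$847,796.80 = 2.0065.
DCL = DOL × DFL = 1.8032 × 2.0065 = 3.6181.

3.62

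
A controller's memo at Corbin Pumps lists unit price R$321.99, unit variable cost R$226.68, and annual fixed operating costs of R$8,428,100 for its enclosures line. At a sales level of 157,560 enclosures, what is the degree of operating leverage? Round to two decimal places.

2.28

Total contribution margin = 157,560 × R$95.31 = R$15,017,043.60.
Operating income = contribution − fixed costs = R$15,017,043.60 − R$8,428,100 = R$6,588,943.60.
Degree of operating leverage = R$15,017,043.60 / R$6,588,943.60 = 2.2791.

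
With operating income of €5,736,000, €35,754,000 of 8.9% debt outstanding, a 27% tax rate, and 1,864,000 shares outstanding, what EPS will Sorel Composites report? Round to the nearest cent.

€1.00

Pre-tax income = €5,736,000 − €3,182,106.00 = €2,553,894.00.
After tax at 27%: net income = €2,553,894.00 × 0.73 = €1,864,342.62.
Per share: €1,864,342.62 / 1,864,000 shares = €1.00.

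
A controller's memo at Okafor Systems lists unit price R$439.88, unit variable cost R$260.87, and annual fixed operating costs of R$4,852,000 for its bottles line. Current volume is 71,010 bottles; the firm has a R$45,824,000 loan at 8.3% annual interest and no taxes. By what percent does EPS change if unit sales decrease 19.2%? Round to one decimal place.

At 71,010 units, contribution = 71,010 × R$179.01 = R$12,711,500.10.
EBIT = R$12,711,500.10 − R$4,852,000 = R$7,859,500.10.
After interest of R$3,803,392.00, pre-tax earnings = R$4,056,108.10.
Degree of combined leverage = contribution ÷ (EBIT − I) = R$12,711,500.10 ÷ R$4,056,108.10 = 3.1339.
%ΔEPS = DCL × %ΔSales = 3.1339 × -19.2% = -60.2%.

-60.2%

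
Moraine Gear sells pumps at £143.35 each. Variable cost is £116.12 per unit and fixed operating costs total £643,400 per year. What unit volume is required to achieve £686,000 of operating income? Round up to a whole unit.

Contribution margin per unit = £143.35 − £116.12 = £27.23.
Required volume = (fixed costs + target profit) ÷ CM = (£643,400 + £686,000) ÷ £27.23 = 48,821.15, so 48,822 pumps.

48,822 pumps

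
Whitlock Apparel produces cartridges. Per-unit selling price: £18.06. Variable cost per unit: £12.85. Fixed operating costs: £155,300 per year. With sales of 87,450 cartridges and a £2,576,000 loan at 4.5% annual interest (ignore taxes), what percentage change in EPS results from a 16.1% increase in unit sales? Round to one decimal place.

At 87,450 units, contribution = 87,450 × £5.21 = £455,614.50.
EBIT = £455,614.50 − £155,300 = £300,314.50.
Interest = £115,920.00, so EBIT − I = £184,394.50.
DCL = total CM / (EBIT − I) = £455,614.50 / £184,394.50 = 2.4709.
EPS therefore changes by 2.4709 × (+16.1%) = +39.8%.

+39.8%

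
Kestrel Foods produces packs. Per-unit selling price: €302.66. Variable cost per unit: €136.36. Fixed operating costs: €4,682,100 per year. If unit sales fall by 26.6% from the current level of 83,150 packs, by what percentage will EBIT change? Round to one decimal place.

-40.2%

Contribution at this volume is 83,150 × €166.30 = €13,827,845.00.
Subtracting fixed costs: EBIT = €13,827,845.00 − €4,682,100 = €9,145,745.00.
So DOL = total CM / EBIT = €13,827,845.00 / €9,145,745.00 = 1.5119.
%ΔEBIT = DOL × %ΔSales = 1.5119 × -26.6% = -40.2%.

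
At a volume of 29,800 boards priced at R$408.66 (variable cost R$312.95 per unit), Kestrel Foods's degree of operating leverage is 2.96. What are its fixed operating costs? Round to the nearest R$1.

R$1,888,591

Contribution at this volume is 29,800 × R$95.71 = R$2,852,158.00.
Since DOL = CM ÷ EBIT, EBIT = R$2,852,158.00 ÷ 2.96 = R$963,566.89.
Fixed costs = CM − EBIT = R$2,852,158.00 − R$963,566.89 = R$1,888,591.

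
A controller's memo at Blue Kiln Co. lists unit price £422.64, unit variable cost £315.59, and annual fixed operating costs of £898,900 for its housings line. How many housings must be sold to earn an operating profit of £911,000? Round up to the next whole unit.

Contribution margin per unit = £422.64 − £315.59 = £107.05.
Required volume = (fixed costs + target profit) ÷ CM = (£898,900 + £911,000) ÷ £107.05 = 16,907.05, so 16,908 housings.

16,908 housings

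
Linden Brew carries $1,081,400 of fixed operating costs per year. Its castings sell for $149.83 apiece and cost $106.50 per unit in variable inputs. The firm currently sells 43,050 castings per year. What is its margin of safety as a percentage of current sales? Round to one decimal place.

42.0%

Unit CM = price − variable cost = $149.83 − $106.50 = $43.33. Break-even units = $1,081,400 ÷ $43.33 = 24,957.30; break-even revenue = 24,957.30 × $149.83 = $3,739,352.92.
Current sales = 43,050 × $149.83 = $6,450,181.50.
Margin of safety = ($6,450,181.50 − $3,739,352.92) ÷ $6,450,181.50 = 42.0%.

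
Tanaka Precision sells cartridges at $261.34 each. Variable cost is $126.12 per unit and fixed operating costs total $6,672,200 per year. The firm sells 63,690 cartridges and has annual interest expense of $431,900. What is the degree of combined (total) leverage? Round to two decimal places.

Total contribution margin = 63,690 × $135.22 = $8,612,161.80.
EBIT = $8,612,161.80 − $6,672,200 = $1,939,961.80. Interest = $431,900.00.
DOL = $8,612,161.80 ÷ $1,939,961.80 = 4.4393; DFL = $1,939,961.80 ÷ $1,508,061.80 = 1.2864.
Combined leverage = 4.4393 × 1.2864 = 5.7107.

5.71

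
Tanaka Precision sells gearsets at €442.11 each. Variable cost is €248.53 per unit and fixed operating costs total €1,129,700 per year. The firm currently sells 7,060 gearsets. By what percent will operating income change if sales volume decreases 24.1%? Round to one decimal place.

Total contribution margin = 7,060 × €193.58 = €1,366,674.80.
Operating income = contribution − fixed costs = €1,366,674.80 − €1,129,700 = €236,974.80.
Degree of operating leverage = €1,366,674.80 / €236,974.80 = 5.7672.
So EBIT moves 5.7672 × (-24.1%) = -139.0%.

-139.0%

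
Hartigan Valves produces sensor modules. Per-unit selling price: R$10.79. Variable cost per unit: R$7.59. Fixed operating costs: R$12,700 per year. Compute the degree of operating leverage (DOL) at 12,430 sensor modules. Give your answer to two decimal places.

1.47

Contribution at this volume is 12,430 × R$3.20 = R$39,776.00.
Operating income = contribution − fixed costs = R$39,776.00 − R$12,700 = R$27,076.00.
So DOL = total CM / EBIT = R$39,776.00 / R$27,076.00 = 1.4691.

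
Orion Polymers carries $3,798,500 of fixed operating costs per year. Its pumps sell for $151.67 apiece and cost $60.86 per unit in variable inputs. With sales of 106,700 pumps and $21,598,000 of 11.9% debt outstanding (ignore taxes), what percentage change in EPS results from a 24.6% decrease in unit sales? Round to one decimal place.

-71.8%

Total contribution margin = 106,700 × $90.81 = $9,689,427.00.
Operating income = contribution − fixed costs = $9,689,427.00 − $3,798,500 = $5,890,927.00.
After interest of $2,570,162.00, pre-tax earnings = $3,320,765.00.
Degree of combined leverage = contribution ÷ (EBIT − I) = $9,689,427.00 ÷ $3,320,765.00 = 2.9178.
%ΔEPS = DCL × %ΔSales = 2.9178 × -24.6% = -71.8%.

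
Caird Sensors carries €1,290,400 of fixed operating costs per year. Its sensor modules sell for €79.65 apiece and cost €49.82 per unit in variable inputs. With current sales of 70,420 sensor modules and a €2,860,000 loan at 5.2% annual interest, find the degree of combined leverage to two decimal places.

At 70,420 units, contribution = 70,420 × €29.83 = €2,100,628.60.
Subtracting fixed costs: EBIT = €2,100,628.60 − €1,290,400 = €810,228.60. Interest = €148,720.00.
DOL = €2,100,628.60 ÷ €810,228.60 = 2.5926; DFL = €810,228.60 ÷ €661,508.60 = 1.2248.
DCL = DOL × DFL = 2.5926 × 1.2248 = 3.1754.

3.18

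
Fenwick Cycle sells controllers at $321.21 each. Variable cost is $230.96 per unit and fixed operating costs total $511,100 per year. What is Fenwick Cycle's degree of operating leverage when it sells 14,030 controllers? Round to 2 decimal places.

1.68

Total contribution margin = 14,030 × $90.25 = $1,266,207.50.
Subtracting fixed costs: EBIT = $1,266,207.50 − $511,100 = $755,107.50.
DOL = contribution ÷ EBIT = $1,266,207.50 ÷ $755,107.50 = 1.6769.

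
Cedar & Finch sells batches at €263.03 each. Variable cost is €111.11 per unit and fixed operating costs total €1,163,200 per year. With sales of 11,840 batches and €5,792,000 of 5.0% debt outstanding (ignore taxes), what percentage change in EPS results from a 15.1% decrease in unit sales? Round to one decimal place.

At 11,840 units, contribution = 11,840 × €151.92 = €1,798,732.80.
Subtracting fixed costs: EBIT = €1,798,732.80 − €1,163,200 = €635,532.80.
Interest = €289,600.00, so EBIT − I = €345,932.80.
DCL = total CM / (EBIT − I) = €1,798,732.80 / €345,932.80 = 5.1997.
EPS therefore changes by 5.1997 × (-15.1%) = -78.5%.

-78.5%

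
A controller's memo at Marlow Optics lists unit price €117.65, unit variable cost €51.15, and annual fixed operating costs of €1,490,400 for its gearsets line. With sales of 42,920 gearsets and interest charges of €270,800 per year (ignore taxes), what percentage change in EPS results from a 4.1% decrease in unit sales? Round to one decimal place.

-10.7%

Total contribution margin = 42,920 × €66.50 = €2,854,180.00.
Operating income = contribution − fixed costs = €2,854,180.00 − €1,490,400 = €1,363,780.00.
After interest of €270,800.00, pre-tax earnings = €1,092,980.00.
Degree of combined leverage = contribution ÷ (EBIT − I) = €2,854,180.00 ÷ €1,092,980.00 = 2.6114.
%ΔEPS = DCL × %ΔSales = 2.6114 × -4.1% = -10.7%.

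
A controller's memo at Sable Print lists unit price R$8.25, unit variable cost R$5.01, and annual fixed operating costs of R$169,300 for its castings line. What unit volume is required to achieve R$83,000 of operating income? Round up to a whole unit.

Unit CM = price − variable cost = R$8.25 − R$5.01 = R$3.24.
Need Q such that Q × R$3.24 − R$169,300 = R$83,000, i.e. Q = R$252,300 / R$3.24 = 77,870.37 → 77,871.

77,871 castings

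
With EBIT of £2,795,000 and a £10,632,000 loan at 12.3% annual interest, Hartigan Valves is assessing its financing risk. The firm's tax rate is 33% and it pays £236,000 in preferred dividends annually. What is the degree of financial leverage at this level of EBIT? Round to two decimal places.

2.46

Interest = £1,307,736.00.
Preferred dividends grossed up pre-tax: £236,000 / (1 − 0.33) = £352,238.81.
DFL = EBIT ÷ [EBIT − I − D_p/(1−t)] = £2,795,000 ÷ [£2,795,000 − £1,307,736.00 − £352,238.81] = £2,795,000 ÷ £1,135,025.19 = 2.4625.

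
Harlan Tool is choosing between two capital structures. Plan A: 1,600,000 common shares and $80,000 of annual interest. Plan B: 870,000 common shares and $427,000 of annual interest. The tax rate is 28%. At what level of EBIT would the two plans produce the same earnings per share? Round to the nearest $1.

$840,548

Set EPS_A = EPS_B: (EBIT − $80,000)(1 − 0.28) ÷ 1,600,000 = (EBIT − $427,000)(1 − 0.28) ÷ 870,000.
The (1 − t) factor cancels: (EBIT − 80,000) × 870,000 = (EBIT − 427,000) × 1,600,000.
Solving, EBIT = (427,000·1,600,000 − 80,000·870,000) / (1,600,000 − 870,000) = 613,600,000,000 / 730,000 = 840,547.95.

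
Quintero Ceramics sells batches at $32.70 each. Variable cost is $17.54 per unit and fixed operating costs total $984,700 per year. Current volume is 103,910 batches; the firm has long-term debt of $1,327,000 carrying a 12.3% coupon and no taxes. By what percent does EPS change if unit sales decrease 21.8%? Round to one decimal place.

At 103,910 units, contribution = 103,910 × $15.16 = $1,575,275.60.
Operating income = contribution − fixed costs = $1,575,275.60 − $984,700 = $590,575.60.
After interest of $163,221.00, pre-tax earnings = $427,354.60.
DCL = total CM / (EBIT − I) = $1,575,275.60 / $427,354.60 = 3.6861.
EPS therefore changes by 3.6861 × (-21.8%) = -80.4%.

-80.4%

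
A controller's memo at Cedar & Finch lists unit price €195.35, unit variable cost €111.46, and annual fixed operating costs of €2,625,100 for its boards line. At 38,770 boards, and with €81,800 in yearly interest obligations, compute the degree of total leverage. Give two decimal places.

5.96

Contribution at this volume is 38,770 × €83.89 = €3,252,415.30.
Subtracting fixed costs: EBIT = €3,252,415.30 − €2,625,100 = €627,315.30. Interest = €81,800.00, so EBIT − I = €545,515.30.
DCL = contribution ÷ (EBIT − I) = €3,252,415.30 ÷ €545,515.30 = 5.9621.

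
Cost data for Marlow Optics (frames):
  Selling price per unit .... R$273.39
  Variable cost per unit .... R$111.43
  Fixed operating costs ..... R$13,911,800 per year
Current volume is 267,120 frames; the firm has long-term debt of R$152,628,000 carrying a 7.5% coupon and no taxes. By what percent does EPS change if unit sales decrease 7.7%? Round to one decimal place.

At 267,120 units, contribution = 267,120 × R$161.96 = R$43,262,755.20.
Operating income = contribution − fixed costs = R$43,262,755.20 − R$13,911,800 = R$29,350,955.20.
Interest = R$11,447,100.00, so EBIT − I = R$17,903,855.20.
DCL = total CM / (EBIT − I) = R$43,262,755.20 / R$17,903,855.20 = 2.4164.
%ΔEPS = DCL × %ΔSales = 2.4164 × -7.7% = -18.6%.

-18.6%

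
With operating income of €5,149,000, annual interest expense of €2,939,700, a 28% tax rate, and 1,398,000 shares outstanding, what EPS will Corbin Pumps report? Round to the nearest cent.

Pre-tax income = €5,149,000 − €2,939,700.00 = €2,209,300.00.
After tax at 28%: net income = €2,209,300.00 × 0.72 = €1,590,696.00.
Per share: €1,590,696.00 / 1,398,000 shares = €1.14.

€1.14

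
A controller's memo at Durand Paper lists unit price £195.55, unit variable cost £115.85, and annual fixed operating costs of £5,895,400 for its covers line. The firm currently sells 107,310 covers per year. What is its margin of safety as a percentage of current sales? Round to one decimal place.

Contribution margin per unit = £195.55 − £115.85 = £79.70. Break-even units = £5,895,400 ÷ £79.70 = 73,969.89; break-even revenue = 73,969.89 × £195.55 = £14,464,811.42.
Actual sales revenue = 107,310 × £195.55 = £20,984,470.50.
Margin of safety = (£20,984,470.50 − £14,464,811.42) ÷ £20,984,470.50 = 31.1%.

31.1%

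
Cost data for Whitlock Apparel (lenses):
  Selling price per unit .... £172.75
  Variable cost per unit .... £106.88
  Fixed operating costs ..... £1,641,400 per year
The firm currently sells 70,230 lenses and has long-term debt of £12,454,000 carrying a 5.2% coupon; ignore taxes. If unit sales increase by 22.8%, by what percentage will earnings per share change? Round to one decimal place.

+45.1%

Contribution at this volume is 70,230 × £65.87 = £4,626,050.10.
EBIT = £4,626,050.10 − £1,641,400 = £2,984,650.10.
After interest of £647,608.00, pre-tax earnings = £2,337,042.10.
DCL = total CM / (EBIT − I) = £4,626,050.10 / £2,337,042.10 = 1.9794.
EPS therefore changes by 1.9794 × (+22.8%) = +45.1%.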